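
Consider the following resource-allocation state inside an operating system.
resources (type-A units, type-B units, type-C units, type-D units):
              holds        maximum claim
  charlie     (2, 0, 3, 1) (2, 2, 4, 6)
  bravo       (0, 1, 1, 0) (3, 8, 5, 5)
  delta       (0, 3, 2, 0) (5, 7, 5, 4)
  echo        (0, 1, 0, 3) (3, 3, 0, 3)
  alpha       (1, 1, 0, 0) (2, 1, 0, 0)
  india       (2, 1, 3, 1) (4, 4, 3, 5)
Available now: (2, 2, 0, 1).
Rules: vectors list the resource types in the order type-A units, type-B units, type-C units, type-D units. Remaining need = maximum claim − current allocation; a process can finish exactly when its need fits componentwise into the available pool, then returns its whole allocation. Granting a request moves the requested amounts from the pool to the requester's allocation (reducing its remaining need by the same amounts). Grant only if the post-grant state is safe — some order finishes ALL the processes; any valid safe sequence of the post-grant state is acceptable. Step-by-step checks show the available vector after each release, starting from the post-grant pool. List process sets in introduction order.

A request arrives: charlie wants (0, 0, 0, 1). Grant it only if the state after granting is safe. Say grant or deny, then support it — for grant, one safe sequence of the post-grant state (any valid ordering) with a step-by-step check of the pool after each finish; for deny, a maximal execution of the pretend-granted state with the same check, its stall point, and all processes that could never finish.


DENY. Granting would leave the state unsafe.
Key observation: type-D units is the bottleneck — with alpha, echo done the pool holds (3, 4, 0, 3), short of every remaining need.
After a pretend grant, a maximal execution: alpha, echo — then nothing else fits. Walking it through:
  pool = (2, 2, 0, 0)
  alpha needs (1, 0, 0, 0) <= (2, 2, 0, 0) -> finishes; pool += (1, 1, 0, 0) = (3, 3, 0, 0)
  echo needs (3, 2, 0, 0) <= (3, 3, 0, 0) -> finishes; pool += (0, 1, 0, 3) = (3, 4, 0, 3)
  blocked: charlie wants (0, 2, 1, 4), pool (3, 4, 0, 3) — not enough type-C units and type-D units
  blocked: bravo wants (3, 7, 4, 5), pool (3, 4, 0, 3) — not enough type-B units, type-C units and type-D units
  blocked: delta wants (5, 4, 3, 4), pool (3, 4, 0, 3) — not enough type-A units, type-C units and type-D units
  blocked: india wants (2, 3, 0, 4), pool (3, 4, 0, 3) — not enough type-D units
Had the request been granted, charlie, bravo, delta and india could never finish.


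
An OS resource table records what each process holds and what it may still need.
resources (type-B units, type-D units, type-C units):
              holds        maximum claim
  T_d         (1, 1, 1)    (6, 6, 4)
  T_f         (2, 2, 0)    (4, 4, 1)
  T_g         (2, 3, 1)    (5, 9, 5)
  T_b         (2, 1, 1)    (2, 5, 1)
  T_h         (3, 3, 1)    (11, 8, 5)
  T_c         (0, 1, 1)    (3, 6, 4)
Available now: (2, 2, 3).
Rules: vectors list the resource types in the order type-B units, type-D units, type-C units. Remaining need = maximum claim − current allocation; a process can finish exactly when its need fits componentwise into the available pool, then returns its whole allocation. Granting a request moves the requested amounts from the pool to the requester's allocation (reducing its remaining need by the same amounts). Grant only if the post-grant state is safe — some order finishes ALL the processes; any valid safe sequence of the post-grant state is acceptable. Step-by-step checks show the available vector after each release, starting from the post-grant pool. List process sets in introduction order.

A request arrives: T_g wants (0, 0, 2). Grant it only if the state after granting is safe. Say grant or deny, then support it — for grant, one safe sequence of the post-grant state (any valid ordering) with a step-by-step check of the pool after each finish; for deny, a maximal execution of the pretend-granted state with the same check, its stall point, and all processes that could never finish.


DENY — the pretend-granted state is unsafe.
Key observation: after T_f, T_b the pool peaks at (6, 5, 2), and each blocked process is short somewhere: T_d on type-C units; T_g on type-D units; T_h on type-B units, type-C units; T_c on type-C units.
After a pretend grant, a maximal execution: T_f, T_b — then nothing else fits. Step-by-step check:
  pool = (2, 2, 1)
  run T_f (needs (2, 2, 1), free (2, 2, 1)); after release of (2, 2, 0) the pool is (4, 4, 1)
  run T_b (needs (0, 4, 0), free (4, 4, 1)); after release of (2, 1, 1) the pool is (6, 5, 2)
  blocked: T_d wants (5, 5, 3), pool (6, 5, 2) — not enough type-C units
  blocked: T_g wants (3, 6, 2), pool (6, 5, 2) — not enough type-D units
  blocked: T_h wants (8, 5, 4), pool (6, 5, 2) — not enough type-B units and type-C units
  blocked: T_c wants (3, 5, 3), pool (6, 5, 2) — not enough type-C units
Post-grant, the permanently blocked set is T_d, T_g, T_h and T_c.


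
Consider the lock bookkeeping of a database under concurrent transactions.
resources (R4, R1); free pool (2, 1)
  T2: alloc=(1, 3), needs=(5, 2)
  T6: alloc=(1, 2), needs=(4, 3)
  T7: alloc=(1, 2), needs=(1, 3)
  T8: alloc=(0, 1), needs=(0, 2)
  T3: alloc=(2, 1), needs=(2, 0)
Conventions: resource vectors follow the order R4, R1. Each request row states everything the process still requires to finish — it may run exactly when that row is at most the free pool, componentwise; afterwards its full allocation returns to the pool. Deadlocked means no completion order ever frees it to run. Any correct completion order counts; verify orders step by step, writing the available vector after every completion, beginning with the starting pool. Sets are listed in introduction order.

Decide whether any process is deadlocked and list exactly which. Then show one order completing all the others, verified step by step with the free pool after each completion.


Nothing here is deadlocked.
Key observation: T3 leads a chain of completions in which each release enables another process.
One completion order for the rest: T3, T8, T7, T2, T6. Verifying each step:
  pool = (2, 1)
  T3 needs (2, 0) <= (2, 1) -> finishes; pool += (2, 1) = (4, 2)
  T8 needs (0, 2) <= (4, 2) -> finishes; pool += (0, 1) = (4, 3)
  T7 needs (1, 3) <= (4, 3) -> finishes; pool += (1, 2) = (5, 5)
  T2 needs (5, 2) <= (5, 5) -> finishes; pool += (1, 3) = (6, 8)
  T6 needs (4, 3) <= (6, 8) -> finishes; pool += (1, 2) = (7, 10)


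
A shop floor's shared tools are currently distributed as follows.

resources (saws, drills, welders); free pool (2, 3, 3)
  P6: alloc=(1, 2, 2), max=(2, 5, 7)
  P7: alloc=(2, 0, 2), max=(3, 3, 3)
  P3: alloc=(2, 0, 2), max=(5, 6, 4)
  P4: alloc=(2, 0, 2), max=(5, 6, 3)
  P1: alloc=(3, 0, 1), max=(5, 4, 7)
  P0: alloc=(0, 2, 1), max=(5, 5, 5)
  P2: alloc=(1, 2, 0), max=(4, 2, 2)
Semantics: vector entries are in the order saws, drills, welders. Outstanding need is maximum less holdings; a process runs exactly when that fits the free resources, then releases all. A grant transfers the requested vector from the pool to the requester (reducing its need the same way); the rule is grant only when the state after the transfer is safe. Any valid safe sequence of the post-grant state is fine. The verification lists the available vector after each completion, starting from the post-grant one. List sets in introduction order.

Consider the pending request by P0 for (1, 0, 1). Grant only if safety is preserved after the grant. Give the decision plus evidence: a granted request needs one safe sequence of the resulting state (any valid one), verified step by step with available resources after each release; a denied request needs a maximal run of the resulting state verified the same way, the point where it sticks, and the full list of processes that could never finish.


GRANT. The post-grant state is safe; one safe sequence: P7, P2, P0, P4, P6, P1, P3.
Key observation: the grant leaves (1, 3, 2) free — enough for P7, whose release restarts the cascade.
Step-by-step check of the post-grant state:
  pool = (1, 3, 2)
  run P7 (needs (1, 3, 1), free (1, 3, 2)); after release of (2, 0, 2) the pool is (3, 3, 4)
  run P2 (needs (3, 0, 2), free (3, 3, 4)); after release of (1, 2, 0) the pool is (4, 5, 4)
  run P0 (needs (4, 3, 3), free (4, 5, 4)); after release of (1, 2, 2) the pool is (5, 7, 6)
  run P4 (needs (3, 6, 1), free (5, 7, 6)); after release of (2, 0, 2) the pool is (7, 7, 8)
  run P6 (needs (1, 3, 5), free (7, 7, 8)); after release of (1, 2, 2) the pool is (8, 9, 10)
  run P1 (needs (2, 4, 6), free (8, 9, 10)); after release of (3, 0, 1) the pool is (11, 9, 11)
  run P3 (needs (3, 6, 2), free (11, 9, 11)); after release of (2, 0, 2) the pool is (13, 9, 13)


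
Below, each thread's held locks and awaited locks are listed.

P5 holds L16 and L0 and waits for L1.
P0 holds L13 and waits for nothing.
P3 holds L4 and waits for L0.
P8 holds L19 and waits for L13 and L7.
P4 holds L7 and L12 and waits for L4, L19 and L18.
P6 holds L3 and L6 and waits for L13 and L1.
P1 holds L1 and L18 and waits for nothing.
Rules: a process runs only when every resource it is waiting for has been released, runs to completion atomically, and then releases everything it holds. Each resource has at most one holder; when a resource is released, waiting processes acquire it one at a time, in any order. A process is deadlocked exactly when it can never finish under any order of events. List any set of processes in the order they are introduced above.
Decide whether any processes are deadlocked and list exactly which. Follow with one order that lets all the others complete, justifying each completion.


Deadlocked set: P8 and P4.
Key observation: the knot is the closed ring of waits P8 -> P4 -> P8; no other process is dragged down with it.
One completion order for the rest: P1, P0, P5, P3, P6.
Verifying each step:
  run P1 (it waits on nothing); releases L1 and L18
  run P0 (it waits on nothing); releases L13
  P5: everything it awaited (L1) is free; runs, freeing L16 and L0
  P3: everything it awaited (L0) is free; runs, freeing L4
  P6: everything it awaited (L13 and L1) is free; runs, freeing L3 and L6


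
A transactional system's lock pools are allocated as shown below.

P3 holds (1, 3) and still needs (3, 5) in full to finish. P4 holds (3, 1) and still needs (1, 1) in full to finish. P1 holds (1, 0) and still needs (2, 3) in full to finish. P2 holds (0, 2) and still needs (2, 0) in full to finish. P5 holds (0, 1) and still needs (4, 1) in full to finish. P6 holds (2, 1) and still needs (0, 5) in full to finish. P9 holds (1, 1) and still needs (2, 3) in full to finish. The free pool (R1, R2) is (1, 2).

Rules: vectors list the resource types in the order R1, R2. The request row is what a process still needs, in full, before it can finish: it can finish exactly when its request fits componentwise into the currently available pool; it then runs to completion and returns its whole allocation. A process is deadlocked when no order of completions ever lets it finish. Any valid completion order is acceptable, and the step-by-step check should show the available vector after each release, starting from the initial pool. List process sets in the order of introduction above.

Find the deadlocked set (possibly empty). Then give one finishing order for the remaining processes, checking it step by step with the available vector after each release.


Nothing here is deadlocked.
Key observation: the pool covers P4 at once, and every later process fits after earlier releases.
One completion order for the rest: P4, P2, P9, P3, P1, P5, P6. Walking it through:
  pool = (1, 2)
  P4: need (1, 1) fits (1, 2); releases (3, 1), pool now (4, 3)
  P2: need (2, 0) fits (4, 3); releases (0, 2), pool now (4, 5)
  P9: need (2, 3) fits (4, 5); releases (1, 1), pool now (5, 6)
  P3: need (3, 5) fits (5, 6); releases (1, 3), pool now (6, 9)
  P1: need (2, 3) fits (6, 9); releases (1, 0), pool now (7, 9)
  P5: need (4, 1) fits (7, 9); releases (0, 1), pool now (7, 10)
  P6: need (0, 5) fits (7, 10); releases (2, 1), pool now (9, 11)


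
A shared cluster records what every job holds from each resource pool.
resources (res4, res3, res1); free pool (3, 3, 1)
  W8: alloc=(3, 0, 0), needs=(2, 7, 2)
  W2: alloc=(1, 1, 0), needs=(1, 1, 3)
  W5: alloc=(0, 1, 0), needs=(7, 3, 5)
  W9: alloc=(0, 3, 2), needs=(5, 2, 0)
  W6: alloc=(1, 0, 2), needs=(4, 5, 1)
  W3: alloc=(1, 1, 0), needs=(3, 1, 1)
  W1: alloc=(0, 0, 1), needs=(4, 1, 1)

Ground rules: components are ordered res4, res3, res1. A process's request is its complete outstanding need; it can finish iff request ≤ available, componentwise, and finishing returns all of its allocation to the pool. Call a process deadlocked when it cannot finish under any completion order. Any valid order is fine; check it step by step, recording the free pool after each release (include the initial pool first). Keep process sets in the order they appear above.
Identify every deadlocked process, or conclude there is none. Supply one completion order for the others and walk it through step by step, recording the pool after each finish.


Deadlocked set: W8, W2, W5, W9 and W6.
Key observation: after W3, W1 the pool peaks at (4, 4, 2), and each blocked process is short somewhere: W8 on res3; W2 on res1; W5 on res4, res1; W9 on res4; W6 on res3.
A valid finishing order for the others: W3, W1. Verifying each step:
  pool = (3, 3, 1)
  W3 needs (3, 1, 1) <= (3, 3, 1) -> finishes; pool += (1, 1, 0) = (4, 4, 1)
  W1 needs (4, 1, 1) <= (4, 4, 1) -> finishes; pool += (0, 0, 1) = (4, 4, 2)
The stuck group stays short no matter what:
  W8 cannot run: need (2, 7, 2) vs free (4, 4, 2) (insufficient res3)
  W2 cannot run: need (1, 1, 3) vs free (4, 4, 2) (insufficient res1)
  W5 cannot run: need (7, 3, 5) vs free (4, 4, 2) (insufficient res4 and res1)
  W9 cannot run: need (5, 2, 0) vs free (4, 4, 2) (insufficient res4)
  W6 cannot run: need (4, 5, 1) vs free (4, 4, 2) (insufficient res3)


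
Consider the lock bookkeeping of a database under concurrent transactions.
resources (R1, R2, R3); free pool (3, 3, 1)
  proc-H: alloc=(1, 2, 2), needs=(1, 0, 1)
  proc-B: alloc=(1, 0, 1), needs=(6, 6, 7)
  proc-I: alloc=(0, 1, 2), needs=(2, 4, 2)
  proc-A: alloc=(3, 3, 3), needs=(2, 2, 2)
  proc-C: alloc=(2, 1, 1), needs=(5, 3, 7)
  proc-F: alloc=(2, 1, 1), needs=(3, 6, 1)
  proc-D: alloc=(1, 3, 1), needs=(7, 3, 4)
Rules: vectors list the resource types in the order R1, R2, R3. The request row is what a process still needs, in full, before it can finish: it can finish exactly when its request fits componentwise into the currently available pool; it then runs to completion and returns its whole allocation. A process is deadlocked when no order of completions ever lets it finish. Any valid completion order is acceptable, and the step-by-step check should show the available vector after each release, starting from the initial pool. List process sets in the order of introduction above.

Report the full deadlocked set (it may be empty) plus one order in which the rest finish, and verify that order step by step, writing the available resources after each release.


The deadlocked set is empty.
Key observation: proc-H fits the free pool immediately, and its release cascades until everyone finishes.
The rest can finish in the order proc-H, proc-A, proc-F, proc-I, proc-B, proc-D, proc-C. Step-by-step check:
  pool = (3, 3, 1)
  proc-H: need (1, 0, 1) fits (3, 3, 1); releases (1, 2, 2), pool now (4, 5, 3)
  proc-A: need (2, 2, 2) fits (4, 5, 3); releases (3, 3, 3), pool now (7, 8, 6)
  proc-F: need (3, 6, 1) fits (7, 8, 6); releases (2, 1, 1), pool now (9, 9, 7)
  proc-I: need (2, 4, 2) fits (9, 9, 7); releases (0, 1, 2), pool now (9, 10, 9)
  proc-B: need (6, 6, 7) fits (9, 10, 9); releases (1, 0, 1), pool now (10, 10, 10)
  proc-D: need (7, 3, 4) fits (10, 10, 10); releases (1, 3, 1), pool now (11, 13, 11)
  proc-C: need (5, 3, 7) fits (11, 13, 11); releases (2, 1, 1), pool now (13, 14, 12)


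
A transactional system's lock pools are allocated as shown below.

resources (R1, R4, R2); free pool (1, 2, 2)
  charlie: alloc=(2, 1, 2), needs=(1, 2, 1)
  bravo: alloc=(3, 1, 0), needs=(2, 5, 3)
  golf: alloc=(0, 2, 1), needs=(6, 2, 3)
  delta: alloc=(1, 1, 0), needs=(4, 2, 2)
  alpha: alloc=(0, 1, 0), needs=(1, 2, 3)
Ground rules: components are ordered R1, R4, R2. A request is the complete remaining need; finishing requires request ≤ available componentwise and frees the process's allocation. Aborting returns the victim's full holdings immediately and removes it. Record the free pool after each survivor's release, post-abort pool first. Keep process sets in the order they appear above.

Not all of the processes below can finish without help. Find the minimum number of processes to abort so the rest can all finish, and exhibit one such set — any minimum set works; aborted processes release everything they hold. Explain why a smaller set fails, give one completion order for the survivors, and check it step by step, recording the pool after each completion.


Minimum abort set: delta.
Key observation: the deadlocked bravo becomes finishable only because delta released (1, 1, 0); it completes at step 3 below.
Why nothing smaller works: aborting no one leaves the state deadlocked as given.
Survivors finish in the order: charlie, alpha, bravo, golf. Check, step by step (pool after the aborts first):
  pool = (2, 3, 2)
  run charlie (needs (1, 2, 1), free (2, 3, 2)); after release of (2, 1, 2) the pool is (4, 4, 4)
  run alpha (needs (1, 2, 3), free (4, 4, 4)); after release of (0, 1, 0) the pool is (4, 5, 4)
  run bravo (needs (2, 5, 3), free (4, 5, 4)); after release of (3, 1, 0) the pool is (7, 6, 4)
  run golf (needs (6, 2, 3), free (7, 6, 4)); after release of (0, 2, 1) the pool is (7, 8, 5)


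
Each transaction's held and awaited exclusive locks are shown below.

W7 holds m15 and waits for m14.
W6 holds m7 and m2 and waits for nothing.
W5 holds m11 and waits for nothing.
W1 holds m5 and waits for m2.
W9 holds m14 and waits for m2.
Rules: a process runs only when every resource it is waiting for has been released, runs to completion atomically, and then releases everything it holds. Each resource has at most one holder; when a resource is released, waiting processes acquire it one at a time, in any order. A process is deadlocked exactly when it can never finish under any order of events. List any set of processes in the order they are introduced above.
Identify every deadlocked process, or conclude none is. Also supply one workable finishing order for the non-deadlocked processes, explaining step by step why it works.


The deadlocked set is empty.
Key observation: all waits point, directly or indirectly, at processes that can finish, so nothing is permanently blocked.
The rest can finish in the order W5, W6, W9, W7, W1.
Verifying each step:
  W5 waits on nothing -> runs at once and releases m11
  W6 waits on nothing -> runs at once and releases m7 and m2
  W9 waits on m2 — all released -> runs and releases m14
  W7 waits on m14 — all released -> runs and releases m15
  W1 waits on m2 — all released -> runs and releases m5


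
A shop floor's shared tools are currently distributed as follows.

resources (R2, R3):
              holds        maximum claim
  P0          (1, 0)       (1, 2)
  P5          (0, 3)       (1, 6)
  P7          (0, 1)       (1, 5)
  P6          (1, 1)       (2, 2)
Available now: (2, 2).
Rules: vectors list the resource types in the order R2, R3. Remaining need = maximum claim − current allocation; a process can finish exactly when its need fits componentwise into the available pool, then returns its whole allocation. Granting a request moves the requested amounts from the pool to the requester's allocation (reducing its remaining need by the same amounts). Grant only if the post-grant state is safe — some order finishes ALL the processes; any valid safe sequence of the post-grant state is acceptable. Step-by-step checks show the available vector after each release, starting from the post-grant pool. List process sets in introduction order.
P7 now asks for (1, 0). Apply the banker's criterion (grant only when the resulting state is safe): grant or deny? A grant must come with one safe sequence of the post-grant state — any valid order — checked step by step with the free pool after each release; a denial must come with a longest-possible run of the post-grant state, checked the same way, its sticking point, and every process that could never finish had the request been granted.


GRANT. The post-grant state is safe; one safe sequence: P6, P5, P0, P7.
Key observation: after the grant the pool drops to (1, 2), which still lets P6 finish first and unwind the rest.
Verifying the post-grant state step by step:
  pool = (1, 2)
  P6 needs (1, 1) <= (1, 2) -> finishes; pool += (1, 1) = (2, 3)
  P5 needs (1, 3) <= (2, 3) -> finishes; pool += (0, 3) = (2, 6)
  P0 needs (0, 2) <= (2, 6) -> finishes; pool += (1, 0) = (3, 6)
  P7 needs (0, 4) <= (3, 6) -> finishes; pool += (1, 1) = (4, 7)


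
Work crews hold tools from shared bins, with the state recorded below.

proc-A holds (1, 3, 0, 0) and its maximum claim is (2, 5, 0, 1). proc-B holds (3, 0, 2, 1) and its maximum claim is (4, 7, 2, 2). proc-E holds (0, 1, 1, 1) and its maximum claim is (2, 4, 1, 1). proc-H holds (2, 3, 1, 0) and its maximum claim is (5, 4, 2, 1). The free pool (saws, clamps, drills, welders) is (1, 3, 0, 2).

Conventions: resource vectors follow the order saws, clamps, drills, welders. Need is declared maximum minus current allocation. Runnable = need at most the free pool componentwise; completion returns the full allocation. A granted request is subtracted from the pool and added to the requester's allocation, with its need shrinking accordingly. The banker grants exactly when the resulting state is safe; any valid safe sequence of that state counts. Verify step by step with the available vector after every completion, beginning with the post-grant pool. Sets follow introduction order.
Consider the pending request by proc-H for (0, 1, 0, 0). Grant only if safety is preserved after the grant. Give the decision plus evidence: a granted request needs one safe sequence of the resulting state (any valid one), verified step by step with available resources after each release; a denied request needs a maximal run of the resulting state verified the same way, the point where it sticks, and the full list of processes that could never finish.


DENY: after the grant no complete ordering would exist.
Key observation: after proc-A, proc-E the pool peaks at (2, 6, 1, 3), and each blocked process is short somewhere: proc-B on clamps; proc-H on saws.
After a pretend grant, a maximal execution: proc-A, proc-E — then nothing else fits. Check, step by step:
  pool = (1, 2, 0, 2)
  proc-A: need (1, 2, 0, 1) fits (1, 2, 0, 2); releases (1, 3, 0, 0), pool now (2, 5, 0, 2)
  proc-E: need (2, 3, 0, 0) fits (2, 5, 0, 2); releases (0, 1, 1, 1), pool now (2, 6, 1, 3)
  blocked: proc-B wants (1, 7, 0, 1), pool (2, 6, 1, 3) — not enough clamps
  blocked: proc-H wants (3, 0, 1, 1), pool (2, 6, 1, 3) — not enough saws
Had the request been granted, proc-B and proc-H could never finish.


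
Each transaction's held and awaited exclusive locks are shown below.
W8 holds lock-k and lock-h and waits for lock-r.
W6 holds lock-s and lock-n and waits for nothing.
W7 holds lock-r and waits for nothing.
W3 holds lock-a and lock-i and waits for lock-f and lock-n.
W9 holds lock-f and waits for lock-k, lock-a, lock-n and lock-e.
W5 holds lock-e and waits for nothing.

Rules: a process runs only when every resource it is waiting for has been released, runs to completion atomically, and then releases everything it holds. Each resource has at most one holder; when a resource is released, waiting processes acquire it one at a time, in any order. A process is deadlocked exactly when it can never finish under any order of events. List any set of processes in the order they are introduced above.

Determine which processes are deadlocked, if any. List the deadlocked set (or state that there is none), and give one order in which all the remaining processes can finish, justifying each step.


The deadlocked set is W3 and W9.
Key observation: the waits loop around W3 -> W9 -> W3 with no way out; no other process is dragged down with it.
A valid finishing order for the others: W7, W5, W8, W6.
Verifying each step:
  W7 waits on nothing -> runs at once and releases lock-r
  W5 waits on nothing -> runs at once and releases lock-e
  W8: everything it awaited (lock-r) is free; runs, freeing lock-k and lock-h
  W6 waits on nothing -> runs at once and releases lock-s and lock-n


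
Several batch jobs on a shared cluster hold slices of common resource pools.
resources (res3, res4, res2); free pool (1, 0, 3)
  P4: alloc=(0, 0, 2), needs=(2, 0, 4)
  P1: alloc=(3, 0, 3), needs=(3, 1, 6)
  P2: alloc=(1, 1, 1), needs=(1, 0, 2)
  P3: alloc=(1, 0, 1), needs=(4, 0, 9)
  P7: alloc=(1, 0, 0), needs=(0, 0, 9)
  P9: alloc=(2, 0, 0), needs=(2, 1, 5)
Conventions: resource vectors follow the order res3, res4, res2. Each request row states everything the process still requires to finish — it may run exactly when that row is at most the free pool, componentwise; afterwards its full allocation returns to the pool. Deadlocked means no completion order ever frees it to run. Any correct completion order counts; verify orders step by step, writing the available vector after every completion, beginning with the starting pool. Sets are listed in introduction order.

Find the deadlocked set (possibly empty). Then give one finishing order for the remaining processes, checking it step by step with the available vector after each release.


No process is deadlocked.
Key observation: P2 can run right away; the returned allocation unlocks the remaining processes in turn.
One completion order for the rest: P2, P4, P9, P1, P3, P7. Step-by-step check:
  pool = (1, 0, 3)
  P2 needs (1, 0, 2) <= (1, 0, 3) -> finishes; pool += (1, 1, 1) = (2, 1, 4)
  P4 needs (2, 0, 4) <= (2, 1, 4) -> finishes; pool += (0, 0, 2) = (2, 1, 6)
  P9 needs (2, 1, 5) <= (2, 1, 6) -> finishes; pool += (2, 0, 0) = (4, 1, 6)
  P1 needs (3, 1, 6) <= (4, 1, 6) -> finishes; pool += (3, 0, 3) = (7, 1, 9)
  P3 needs (4, 0, 9) <= (7, 1, 9) -> finishes; pool += (1, 0, 1) = (8, 1, 10)
  P7 needs (0, 0, 9) <= (8, 1, 10) -> finishes; pool += (1, 0, 0) = (9, 1, 10)


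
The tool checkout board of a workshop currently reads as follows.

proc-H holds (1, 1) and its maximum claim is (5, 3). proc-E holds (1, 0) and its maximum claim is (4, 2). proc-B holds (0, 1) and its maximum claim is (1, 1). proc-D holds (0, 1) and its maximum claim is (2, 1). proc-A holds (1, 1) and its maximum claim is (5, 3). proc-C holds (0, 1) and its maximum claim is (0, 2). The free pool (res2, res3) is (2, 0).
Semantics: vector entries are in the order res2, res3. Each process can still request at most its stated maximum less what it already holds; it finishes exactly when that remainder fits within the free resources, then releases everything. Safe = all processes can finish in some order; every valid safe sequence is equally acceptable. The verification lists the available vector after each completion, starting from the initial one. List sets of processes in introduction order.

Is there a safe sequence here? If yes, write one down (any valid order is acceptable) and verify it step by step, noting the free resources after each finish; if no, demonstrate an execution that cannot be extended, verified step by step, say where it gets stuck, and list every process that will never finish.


The state is UNSAFE.
Key observation: the pool after proc-D, proc-C, proc-B is (2, 3); every surviving request exceeds it in res2, so progress ends there.
Going as far as possible: proc-D, proc-C, proc-B; after that, nothing fits. Verifying each step:
  pool = (2, 0)
  proc-D needs (2, 0) <= (2, 0) -> finishes; pool += (0, 1) = (2, 1)
  proc-C needs (0, 1) <= (2, 1) -> finishes; pool += (0, 1) = (2, 2)
  proc-B needs (1, 0) <= (2, 2) -> finishes; pool += (0, 1) = (2, 3)
  proc-H still needs (4, 2) but only (2, 3) is free — short on res2
  proc-E still needs (3, 2) but only (2, 3) is free — short on res2
  proc-A still needs (4, 2) but only (2, 3) is free — short on res2
Processes that can never finish: proc-H, proc-E and proc-A.


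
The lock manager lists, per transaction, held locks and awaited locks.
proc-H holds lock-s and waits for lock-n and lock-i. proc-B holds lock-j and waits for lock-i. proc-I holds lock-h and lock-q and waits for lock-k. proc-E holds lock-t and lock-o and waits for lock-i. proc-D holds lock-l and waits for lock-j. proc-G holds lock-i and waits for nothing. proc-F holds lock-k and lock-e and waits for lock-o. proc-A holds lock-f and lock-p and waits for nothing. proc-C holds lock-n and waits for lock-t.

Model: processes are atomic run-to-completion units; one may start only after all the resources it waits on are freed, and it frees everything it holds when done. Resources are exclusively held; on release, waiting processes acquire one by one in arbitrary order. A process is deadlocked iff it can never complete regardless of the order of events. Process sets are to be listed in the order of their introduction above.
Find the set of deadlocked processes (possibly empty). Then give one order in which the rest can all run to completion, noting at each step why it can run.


No process is deadlocked.
Key observation: every chain of waits terminates; starting from the processes that wait on nothing, all the rest unlock in turn.
One completion order for the rest: proc-G, proc-E, proc-C, proc-A, proc-B, proc-H, proc-F, proc-I, proc-D.
Walking it through:
  proc-G: no waits; runs immediately, freeing lock-i
  proc-E waits on lock-i — all released -> runs and releases lock-t and lock-o
  proc-C waits on lock-t — all released -> runs and releases lock-n
  proc-A: no waits; runs immediately, freeing lock-f and lock-p
  proc-B waits on lock-i — all released -> runs and releases lock-j
  proc-H waits on lock-n and lock-i — all released -> runs and releases lock-s
  proc-F waits on lock-o — all released -> runs and releases lock-k and lock-e
  proc-I waits on lock-k — all released -> runs and releases lock-h and lock-q
  proc-D waits on lock-j — all released -> runs and releases lock-l


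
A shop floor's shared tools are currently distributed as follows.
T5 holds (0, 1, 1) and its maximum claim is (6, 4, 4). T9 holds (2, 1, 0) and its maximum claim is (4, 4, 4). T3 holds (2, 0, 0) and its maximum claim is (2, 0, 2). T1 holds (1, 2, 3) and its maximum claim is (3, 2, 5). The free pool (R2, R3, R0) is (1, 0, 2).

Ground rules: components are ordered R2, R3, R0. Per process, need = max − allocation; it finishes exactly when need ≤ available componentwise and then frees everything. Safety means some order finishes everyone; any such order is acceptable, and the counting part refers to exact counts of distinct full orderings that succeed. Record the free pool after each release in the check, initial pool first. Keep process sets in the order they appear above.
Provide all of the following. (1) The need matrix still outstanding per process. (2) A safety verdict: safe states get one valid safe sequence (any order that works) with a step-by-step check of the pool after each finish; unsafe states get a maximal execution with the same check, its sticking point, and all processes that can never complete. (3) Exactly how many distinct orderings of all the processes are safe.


(1) Remaining need (order R2, R3, R0):
  T5: (6, 3, 3)
  T9: (2, 3, 4)
  T3: (0, 0, 2)
  T1: (2, 0, 2)
(2) UNSAFE.
Key observation: T3, T1 can finish, but then (4, 2, 5) is all there is, and the blocked group's R3 demands exceed it.
The run T3, T1 cannot be extended any further. Check, step by step:
  pool = (1, 0, 2)
  T3 needs (0, 0, 2) <= (1, 0, 2) -> finishes; pool += (2, 0, 0) = (3, 0, 2)
  T1 needs (2, 0, 2) <= (3, 0, 2) -> finishes; pool += (1, 2, 3) = (4, 2, 5)
  blocked: T5 wants (6, 3, 3), pool (4, 2, 5) — not enough R2 and R3
  blocked: T9 wants (2, 3, 4), pool (4, 2, 5) — not enough R3
Never able to finish: T5 and T9.
(3) Exactly 0 of the possible complete orderings are safe sequences.


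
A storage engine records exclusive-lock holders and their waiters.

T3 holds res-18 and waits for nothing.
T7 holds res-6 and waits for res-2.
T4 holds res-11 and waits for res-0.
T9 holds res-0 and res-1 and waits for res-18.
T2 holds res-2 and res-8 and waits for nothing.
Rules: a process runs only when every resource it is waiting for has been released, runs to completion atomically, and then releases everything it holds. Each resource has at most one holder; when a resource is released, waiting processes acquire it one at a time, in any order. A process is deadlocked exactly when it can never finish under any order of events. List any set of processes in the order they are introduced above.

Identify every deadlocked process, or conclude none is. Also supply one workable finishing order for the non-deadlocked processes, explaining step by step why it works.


Nothing here is deadlocked.
Key observation: the wait graph is acyclic; completion cascades from the unblocked processes through everyone else.
One completion order for the rest: T2, T3, T7, T9, T4.
Step-by-step check:
  run T2 (it waits on nothing); releases res-2 and res-8
  run T3 (it waits on nothing); releases res-18
  T7: everything it awaited (res-2) is free; runs, freeing res-6
  T9: everything it awaited (res-18) is free; runs, freeing res-0 and res-1
  T4: everything it awaited (res-0) is free; runs, freeing res-11


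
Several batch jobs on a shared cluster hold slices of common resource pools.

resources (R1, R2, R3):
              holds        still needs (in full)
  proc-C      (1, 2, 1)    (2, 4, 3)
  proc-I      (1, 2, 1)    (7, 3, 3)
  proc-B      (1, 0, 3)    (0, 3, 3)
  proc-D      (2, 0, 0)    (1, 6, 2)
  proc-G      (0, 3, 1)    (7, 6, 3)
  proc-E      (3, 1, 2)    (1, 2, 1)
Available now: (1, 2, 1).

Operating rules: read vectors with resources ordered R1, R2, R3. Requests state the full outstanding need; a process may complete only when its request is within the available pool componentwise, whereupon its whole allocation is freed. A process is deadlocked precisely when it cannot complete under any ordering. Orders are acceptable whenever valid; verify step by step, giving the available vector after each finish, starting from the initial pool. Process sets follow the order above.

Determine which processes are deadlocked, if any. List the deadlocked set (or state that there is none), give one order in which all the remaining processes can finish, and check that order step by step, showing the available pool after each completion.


Deadlocked set: proc-C, proc-I, proc-D and proc-G.
Key observation: after proc-E, proc-B the pool peaks at (5, 3, 6), and each blocked process is short somewhere: proc-C on R2; proc-I on R1; proc-D on R2; proc-G on R1, R2.
The rest can finish in the order proc-E, proc-B. Verifying each step:
  pool = (1, 2, 1)
  run proc-E (needs (1, 2, 1), free (1, 2, 1)); after release of (3, 1, 2) the pool is (4, 3, 3)
  run proc-B (needs (0, 3, 3), free (4, 3, 3)); after release of (1, 0, 3) the pool is (5, 3, 6)
None of the blocked processes ever fits:
  proc-C cannot run: need (2, 4, 3) vs free (5, 3, 6) (insufficient R2)
  proc-I cannot run: need (7, 3, 3) vs free (5, 3, 6) (insufficient R1)
  proc-D cannot run: need (1, 6, 2) vs free (5, 3, 6) (insufficient R2)
  proc-G cannot run: need (7, 6, 3) vs free (5, 3, 6) (insufficient R1 and R2)


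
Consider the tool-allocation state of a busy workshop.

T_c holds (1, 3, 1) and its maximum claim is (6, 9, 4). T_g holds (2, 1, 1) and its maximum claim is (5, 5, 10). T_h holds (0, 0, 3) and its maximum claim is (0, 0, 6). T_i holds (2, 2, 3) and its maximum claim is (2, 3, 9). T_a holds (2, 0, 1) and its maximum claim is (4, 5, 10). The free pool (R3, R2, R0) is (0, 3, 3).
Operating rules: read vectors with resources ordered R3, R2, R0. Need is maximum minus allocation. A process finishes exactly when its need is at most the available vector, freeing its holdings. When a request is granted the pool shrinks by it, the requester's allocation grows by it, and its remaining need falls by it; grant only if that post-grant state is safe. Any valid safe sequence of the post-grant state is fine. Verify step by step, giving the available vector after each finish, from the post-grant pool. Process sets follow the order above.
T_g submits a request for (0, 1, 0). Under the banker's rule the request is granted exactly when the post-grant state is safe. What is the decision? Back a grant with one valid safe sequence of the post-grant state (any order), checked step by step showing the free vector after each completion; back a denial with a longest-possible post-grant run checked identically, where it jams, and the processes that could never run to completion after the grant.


DENY. Granting would leave the state unsafe.
Key observation: after T_h, T_i the pool peaks at (2, 4, 9), and each blocked process is short somewhere: T_c on R3, R2; T_g on R3; T_a on R2.
After a pretend grant, a maximal execution: T_h, T_i — then nothing else fits. Check, step by step:
  pool = (0, 2, 3)
  run T_h (needs (0, 0, 3), free (0, 2, 3)); after release of (0, 0, 3) the pool is (0, 2, 6)
  run T_i (needs (0, 1, 6), free (0, 2, 6)); after release of (2, 2, 3) the pool is (2, 4, 9)
  T_c still needs (5, 6, 3) but only (2, 4, 9) is free — short on R3 and R2
  T_g still needs (3, 3, 9) but only (2, 4, 9) is free — short on R3
  T_a still needs (2, 5, 9) but only (2, 4, 9) is free — short on R2
Had the request been granted, T_c, T_g and T_a could never finish.


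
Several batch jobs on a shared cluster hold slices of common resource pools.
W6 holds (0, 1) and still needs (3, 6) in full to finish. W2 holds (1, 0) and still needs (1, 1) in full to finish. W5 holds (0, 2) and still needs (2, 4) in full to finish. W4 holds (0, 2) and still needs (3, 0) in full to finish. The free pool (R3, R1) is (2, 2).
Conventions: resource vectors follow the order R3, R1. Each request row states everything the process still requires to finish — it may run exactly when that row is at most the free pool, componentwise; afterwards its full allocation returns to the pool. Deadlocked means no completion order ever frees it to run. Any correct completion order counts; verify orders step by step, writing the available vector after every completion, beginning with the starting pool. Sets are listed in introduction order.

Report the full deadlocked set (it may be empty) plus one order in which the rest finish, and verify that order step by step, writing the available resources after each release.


Nothing here is deadlocked.
Key observation: starting with W2, each completion frees enough for the next — no one is permanently blocked.
A valid finishing order for the others: W2, W4, W5, W6. Walking it through:
  pool = (2, 2)
  W2: need (1, 1) fits (2, 2); releases (1, 0), pool now (3, 2)
  W4: need (3, 0) fits (3, 2); releases (0, 2), pool now (3, 4)
  W5: need (2, 4) fits (3, 4); releases (0, 2), pool now (3, 6)
  W6: need (3, 6) fits (3, 6); releases (0, 1), pool now (3, 7)


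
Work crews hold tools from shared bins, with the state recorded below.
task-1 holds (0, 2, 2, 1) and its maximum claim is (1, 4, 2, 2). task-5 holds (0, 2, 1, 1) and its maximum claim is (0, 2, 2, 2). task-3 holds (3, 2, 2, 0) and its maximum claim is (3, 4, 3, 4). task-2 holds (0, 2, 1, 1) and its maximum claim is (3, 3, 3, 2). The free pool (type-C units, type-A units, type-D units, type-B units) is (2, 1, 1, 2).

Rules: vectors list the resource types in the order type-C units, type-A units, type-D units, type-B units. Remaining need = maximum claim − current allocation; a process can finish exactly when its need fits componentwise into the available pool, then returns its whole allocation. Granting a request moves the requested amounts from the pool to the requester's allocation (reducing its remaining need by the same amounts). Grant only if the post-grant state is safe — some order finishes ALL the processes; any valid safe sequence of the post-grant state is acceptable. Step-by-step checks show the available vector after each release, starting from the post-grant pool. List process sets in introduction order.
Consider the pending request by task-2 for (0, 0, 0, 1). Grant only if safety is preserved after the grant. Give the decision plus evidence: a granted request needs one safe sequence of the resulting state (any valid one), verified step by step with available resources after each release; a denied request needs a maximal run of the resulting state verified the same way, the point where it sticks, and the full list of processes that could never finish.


DENY — the pretend-granted state is unsafe.
Key observation: after task-5, task-1 the pool peaks at (2, 5, 4, 3), and each blocked process is short somewhere: task-3 on type-B units; task-2 on type-C units.
On the post-grant state, task-5, task-1 is a maximal run — nothing extends it. Walking it through:
  pool = (2, 1, 1, 1)
  task-5: need (0, 0, 1, 1) fits (2, 1, 1, 1); releases (0, 2, 1, 1), pool now (2, 3, 2, 2)
  task-1: need (1, 2, 0, 1) fits (2, 3, 2, 2); releases (0, 2, 2, 1), pool now (2, 5, 4, 3)
  blocked: task-3 wants (0, 2, 1, 4), pool (2, 5, 4, 3) — not enough type-B units
  blocked: task-2 wants (3, 1, 2, 0), pool (2, 5, 4, 3) — not enough type-C units
Had the request been granted, task-3 and task-2 could never finish.
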